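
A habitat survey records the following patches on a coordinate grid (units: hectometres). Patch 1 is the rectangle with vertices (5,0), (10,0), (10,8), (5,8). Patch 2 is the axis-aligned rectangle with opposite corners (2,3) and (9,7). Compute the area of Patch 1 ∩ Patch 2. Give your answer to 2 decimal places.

|Patch 1∩Patch 2|: x∈[5,9], y∈[3,7] → 4·4 = 16.

16.00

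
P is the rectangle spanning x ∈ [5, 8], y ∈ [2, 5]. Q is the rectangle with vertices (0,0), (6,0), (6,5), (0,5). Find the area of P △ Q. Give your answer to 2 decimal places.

33.00

|P∩Q|: x∈[5,6], y∈[2,5] → 1·3 = 3.
|P △ Q| = |P| + |Q| − 2·|P∩Q| = 9 + 30 − 6 = 33.00.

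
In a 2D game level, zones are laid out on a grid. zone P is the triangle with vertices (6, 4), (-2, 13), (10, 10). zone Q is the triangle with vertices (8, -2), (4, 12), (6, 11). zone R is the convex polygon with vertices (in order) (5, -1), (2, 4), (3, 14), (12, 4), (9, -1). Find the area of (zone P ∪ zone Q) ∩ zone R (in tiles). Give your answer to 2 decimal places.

|zone P ∪ zone Q| = 45.499.
|(zone P ∪ zone Q) ∩ zone R| = 30.64.

30.64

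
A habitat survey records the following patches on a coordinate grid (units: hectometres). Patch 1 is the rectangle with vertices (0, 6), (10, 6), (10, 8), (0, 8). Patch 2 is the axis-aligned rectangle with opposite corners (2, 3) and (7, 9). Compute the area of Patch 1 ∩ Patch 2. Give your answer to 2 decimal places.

10.00

|Patch 1∩Patch 2|: x∈[2,7], y∈[6,8] → 5·2 = 10.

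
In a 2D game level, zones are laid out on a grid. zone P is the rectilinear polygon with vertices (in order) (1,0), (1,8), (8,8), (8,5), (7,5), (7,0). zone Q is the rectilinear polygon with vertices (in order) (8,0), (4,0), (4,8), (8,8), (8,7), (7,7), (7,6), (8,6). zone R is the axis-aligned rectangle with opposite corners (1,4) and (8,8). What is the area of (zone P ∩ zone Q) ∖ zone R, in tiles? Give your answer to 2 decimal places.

|zone P ∩ zone Q| = 26.
|(zone P ∩ zone Q) ∩ zone R| = 14.
|(zone P ∩ zone Q) ∖ zone R| = 26 − 14 = 12.00.

12.00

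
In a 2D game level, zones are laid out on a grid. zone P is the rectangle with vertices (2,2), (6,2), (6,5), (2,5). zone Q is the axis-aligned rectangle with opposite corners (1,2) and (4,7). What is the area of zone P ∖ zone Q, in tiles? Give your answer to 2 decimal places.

6.00

|zone P∩zone Q|: x∈[2,4], y∈[2,5] → 2·3 = 6.
|zone P| = 12.
|zone P ∖ zone Q| = |zone P| − |zone P∩zone Q| = 12 − 6 = 6.00.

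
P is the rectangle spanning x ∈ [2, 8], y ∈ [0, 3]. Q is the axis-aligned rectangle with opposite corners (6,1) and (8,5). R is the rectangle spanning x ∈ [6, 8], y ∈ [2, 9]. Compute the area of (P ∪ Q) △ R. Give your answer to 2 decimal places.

|P ∪ Q| = 22.
|(P ∪ Q) ∩ R| = 6.
|(P ∪ Q) △ R| = 22 + 14 − 12 = 24.00.

24.00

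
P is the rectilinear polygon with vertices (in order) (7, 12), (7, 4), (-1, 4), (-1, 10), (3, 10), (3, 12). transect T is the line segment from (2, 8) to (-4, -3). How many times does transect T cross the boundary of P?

1

The segment meets the boundary at (-0.182,4).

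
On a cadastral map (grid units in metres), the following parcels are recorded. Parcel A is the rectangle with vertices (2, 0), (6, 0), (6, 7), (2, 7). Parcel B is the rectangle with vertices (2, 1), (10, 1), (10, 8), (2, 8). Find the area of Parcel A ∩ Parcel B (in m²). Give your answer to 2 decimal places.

24.00

|Parcel A∩Parcel B|: x∈[2,6], y∈[1,7] → 4·6 = 24.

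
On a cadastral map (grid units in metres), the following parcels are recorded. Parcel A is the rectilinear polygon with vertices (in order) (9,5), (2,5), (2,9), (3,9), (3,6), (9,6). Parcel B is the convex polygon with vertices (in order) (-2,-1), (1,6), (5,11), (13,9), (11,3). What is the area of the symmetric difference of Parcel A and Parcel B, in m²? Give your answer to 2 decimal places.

88.75

|Parcel A| = 10, |Parcel B| = 96.5, |Parcel A∩Parcel B| = 8.875.
|Parcel A △ Parcel B| = |Parcel A| + |Parcel B| − 2·|Parcel A∩Parcel B| = 10 + 96.5 − 17.75 = 88.75.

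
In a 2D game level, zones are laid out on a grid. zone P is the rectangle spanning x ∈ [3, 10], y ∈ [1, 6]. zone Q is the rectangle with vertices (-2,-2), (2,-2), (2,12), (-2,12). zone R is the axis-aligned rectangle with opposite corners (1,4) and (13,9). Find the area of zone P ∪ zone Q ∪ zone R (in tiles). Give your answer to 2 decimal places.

132.00

By inclusion–exclusion:
Individual areas: |zone P| = 35, |zone Q| = 56, |zone R| = 60.
|zone P∩zone Q| = 0 (no overlap).
|zone P∩zone R|: x∈[3,10], y∈[4,6] → 7·2 = 14.
|zone Q∩zone R|: x∈[1,2], y∈[4,9] → 1·5 = 5.
|zone P∩zone Q∩zone R| = 0.
|zone P ∪ zone Q ∪ zone R| = 151 − 19 + 0 = 132.00.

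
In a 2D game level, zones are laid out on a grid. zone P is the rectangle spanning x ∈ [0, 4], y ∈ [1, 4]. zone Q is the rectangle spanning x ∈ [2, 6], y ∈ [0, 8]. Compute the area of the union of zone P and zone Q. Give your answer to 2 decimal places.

By inclusion–exclusion:
Individual areas: |zone P| = 12, |zone Q| = 32.
|zone P∩zone Q|: x∈[2,4], y∈[1,4] → 2·3 = 6.
|zone P ∪ zone Q| = 44 − 6 = 38.00.

38.00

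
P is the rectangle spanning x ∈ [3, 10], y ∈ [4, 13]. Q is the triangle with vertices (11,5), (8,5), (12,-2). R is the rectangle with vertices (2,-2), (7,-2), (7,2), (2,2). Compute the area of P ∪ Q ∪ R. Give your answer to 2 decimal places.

By inclusion–exclusion:
Individual areas: |P| = 63, |Q| = 10.5, |R| = 20.
|P∩Q| = 1.7143.
|P∩R| = 0 (no overlap).
|Q∩R| = 0.
|P∩Q∩R| = 0.
|P ∪ Q ∪ R| = 93.5 − 1.7143 + 0 = 91.79.

91.79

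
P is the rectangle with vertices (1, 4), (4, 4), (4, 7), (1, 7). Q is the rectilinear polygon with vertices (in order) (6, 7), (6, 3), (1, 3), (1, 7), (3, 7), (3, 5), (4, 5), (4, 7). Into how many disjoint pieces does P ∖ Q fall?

P ∖ Q is a single connected region.

1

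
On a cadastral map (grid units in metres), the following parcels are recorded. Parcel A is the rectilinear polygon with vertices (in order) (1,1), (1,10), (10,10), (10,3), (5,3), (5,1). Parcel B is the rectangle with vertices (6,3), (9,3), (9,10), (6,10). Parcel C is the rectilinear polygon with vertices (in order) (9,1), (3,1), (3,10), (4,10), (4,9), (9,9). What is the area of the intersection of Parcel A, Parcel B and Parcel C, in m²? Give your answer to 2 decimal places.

18.00

The intersection is the polygon with vertices (9,3), (6,3), (6,9), (9,9).
By the shoelace formula its area is 18.00.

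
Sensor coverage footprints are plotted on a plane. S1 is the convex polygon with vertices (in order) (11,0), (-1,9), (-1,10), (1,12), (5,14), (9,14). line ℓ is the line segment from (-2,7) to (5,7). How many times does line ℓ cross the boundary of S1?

The segment meets the boundary at (1.667,7).

1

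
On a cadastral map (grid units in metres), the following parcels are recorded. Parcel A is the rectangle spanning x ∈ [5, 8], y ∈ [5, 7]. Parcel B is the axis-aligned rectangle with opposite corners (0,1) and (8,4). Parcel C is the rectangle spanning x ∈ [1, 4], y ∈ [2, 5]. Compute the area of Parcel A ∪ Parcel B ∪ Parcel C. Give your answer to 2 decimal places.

33.00

By inclusion–exclusion:
Individual areas: |Parcel A| = 6, |Parcel B| = 24, |Parcel C| = 9.
|Parcel A∩Parcel B| = 0 (no overlap).
|Parcel A∩Parcel C| = 0 (no overlap).
|Parcel B∩Parcel C|: x∈[1,4], y∈[2,4] → 3·2 = 6.
|Parcel A∩Parcel B∩Parcel C| = 0.
|Parcel A ∪ Parcel B ∪ Parcel C| = 39 − 6 + 0 = 33.00.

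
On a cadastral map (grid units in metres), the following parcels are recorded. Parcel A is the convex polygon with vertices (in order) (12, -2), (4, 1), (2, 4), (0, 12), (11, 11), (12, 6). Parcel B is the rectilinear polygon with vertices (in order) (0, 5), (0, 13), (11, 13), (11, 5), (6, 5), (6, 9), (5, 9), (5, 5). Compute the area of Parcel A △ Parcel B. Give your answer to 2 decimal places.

|Parcel A| = 118, |Parcel B| = 84, |Parcel A∩Parcel B| = 61.375.
|Parcel A △ Parcel B| = |Parcel A| + |Parcel B| − 2·|Parcel A∩Parcel B| = 118 + 84 − 122.75 = 79.25.

79.25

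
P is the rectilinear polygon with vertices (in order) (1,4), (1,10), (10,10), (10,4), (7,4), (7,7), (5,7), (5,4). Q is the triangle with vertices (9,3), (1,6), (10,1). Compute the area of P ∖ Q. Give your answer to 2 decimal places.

|P| = 48, |P∩Q| = 1.4.
|P ∖ Q| = |P| − |P∩Q| = 48 − 1.4 = 46.60.

46.60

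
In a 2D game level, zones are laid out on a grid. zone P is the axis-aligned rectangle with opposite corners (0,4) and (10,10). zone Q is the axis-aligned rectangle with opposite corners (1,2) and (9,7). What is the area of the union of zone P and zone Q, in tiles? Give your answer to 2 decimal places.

76.00

By inclusion–exclusion:
Individual areas: |zone P| = 60, |zone Q| = 40.
|zone P∩zone Q|: x∈[1,9], y∈[4,7] → 8·3 = 24.
|zone P ∪ zone Q| = 100 − 24 = 76.00.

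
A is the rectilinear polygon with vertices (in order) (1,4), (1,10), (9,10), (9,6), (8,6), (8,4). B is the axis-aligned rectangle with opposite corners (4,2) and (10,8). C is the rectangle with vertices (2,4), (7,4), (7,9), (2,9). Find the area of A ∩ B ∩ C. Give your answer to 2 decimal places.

The intersection is the polygon with vertices (4,4), (4,8), (7,8), (7,4).
By the shoelace formula its area is 12.00.

12.00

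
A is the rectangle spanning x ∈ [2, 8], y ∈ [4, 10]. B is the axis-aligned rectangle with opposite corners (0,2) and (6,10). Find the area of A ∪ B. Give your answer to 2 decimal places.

By inclusion–exclusion:
Individual areas: |A| = 36, |B| = 48.
|A∩B|: x∈[2,6], y∈[4,10] → 4·6 = 24.
|A ∪ B| = 84 − 24 = 60.00.

60.00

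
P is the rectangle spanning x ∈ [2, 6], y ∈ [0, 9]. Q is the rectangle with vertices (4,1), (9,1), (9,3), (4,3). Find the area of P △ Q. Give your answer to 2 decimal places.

|P∩Q|: x∈[4,6], y∈[1,3] → 2·2 = 4.
|P △ Q| = |P| + |Q| − 2·|P∩Q| = 36 + 10 − 8 = 38.00.

38.00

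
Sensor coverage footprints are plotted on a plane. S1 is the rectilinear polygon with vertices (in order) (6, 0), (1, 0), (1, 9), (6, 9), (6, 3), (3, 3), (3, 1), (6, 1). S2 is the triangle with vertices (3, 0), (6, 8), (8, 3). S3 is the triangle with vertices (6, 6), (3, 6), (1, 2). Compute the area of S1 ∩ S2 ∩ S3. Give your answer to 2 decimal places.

0.32

The intersection is the polygon with vertices (5.25,6), (6,6), (4.929,5.143).
By the shoelace formula its area is 0.32.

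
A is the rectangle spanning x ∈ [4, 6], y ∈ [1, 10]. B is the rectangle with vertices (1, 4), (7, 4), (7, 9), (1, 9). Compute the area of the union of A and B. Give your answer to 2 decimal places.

38.00

By inclusion–exclusion:
Individual areas: |A| = 18, |B| = 30.
|A∩B|: x∈[4,6], y∈[4,9] → 2·5 = 10.
|A ∪ B| = 48 − 10 = 38.00.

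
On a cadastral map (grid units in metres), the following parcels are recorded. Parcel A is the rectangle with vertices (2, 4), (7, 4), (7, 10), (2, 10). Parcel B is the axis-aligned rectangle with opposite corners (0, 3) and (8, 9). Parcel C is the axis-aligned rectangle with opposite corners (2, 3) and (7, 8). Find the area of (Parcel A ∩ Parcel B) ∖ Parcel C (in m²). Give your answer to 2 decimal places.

|Parcel A ∩ Parcel B| = 25.
|(Parcel A ∩ Parcel B) ∩ Parcel C| = 20.
|(Parcel A ∩ Parcel B) ∖ Parcel C| = 25 − 20 = 5.00.

5.00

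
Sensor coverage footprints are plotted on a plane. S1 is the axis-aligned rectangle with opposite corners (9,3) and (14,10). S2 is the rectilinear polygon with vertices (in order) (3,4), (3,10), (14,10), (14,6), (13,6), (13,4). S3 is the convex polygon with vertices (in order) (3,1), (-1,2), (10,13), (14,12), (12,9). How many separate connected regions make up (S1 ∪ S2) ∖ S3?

(S1 ∪ S2) ∖ S3 splits into 2 disjoint pieces (area 30.7292, area 8).

2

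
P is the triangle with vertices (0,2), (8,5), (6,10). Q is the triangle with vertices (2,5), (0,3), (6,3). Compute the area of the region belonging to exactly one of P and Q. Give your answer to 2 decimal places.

21.36

|P| = 23, |Q| = 6, |P∩Q| = 3.8209.
|P △ Q| = |P| + |Q| − 2·|P∩Q| = 23 + 6 − 7.6418 = 21.36.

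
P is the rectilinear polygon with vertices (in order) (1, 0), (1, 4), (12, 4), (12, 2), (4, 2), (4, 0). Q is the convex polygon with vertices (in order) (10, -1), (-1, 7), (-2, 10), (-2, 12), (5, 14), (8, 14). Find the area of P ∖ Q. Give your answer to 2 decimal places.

18.07

|P| = 28, |P∩Q| = 9.9333.
|P ∖ Q| = |P| − |P∩Q| = 28 − 9.9333 = 18.07.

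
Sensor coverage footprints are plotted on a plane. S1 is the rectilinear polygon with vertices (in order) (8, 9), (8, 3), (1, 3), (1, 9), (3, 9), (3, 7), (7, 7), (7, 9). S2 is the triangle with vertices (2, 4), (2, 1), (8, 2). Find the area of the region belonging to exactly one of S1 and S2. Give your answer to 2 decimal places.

|S1| = 34, |S2| = 9, |S1∩S2| = 1.5.
|S1 △ S2| = |S1| + |S2| − 2·|S1∩S2| = 34 + 9 − 3 = 40.00.

40.00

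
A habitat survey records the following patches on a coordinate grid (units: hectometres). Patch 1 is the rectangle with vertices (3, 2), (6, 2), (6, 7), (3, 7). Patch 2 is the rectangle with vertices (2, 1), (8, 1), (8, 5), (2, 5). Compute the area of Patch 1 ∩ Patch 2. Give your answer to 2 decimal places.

|Patch 1∩Patch 2|: x∈[3,6], y∈[2,5] → 3·3 = 9.

9.00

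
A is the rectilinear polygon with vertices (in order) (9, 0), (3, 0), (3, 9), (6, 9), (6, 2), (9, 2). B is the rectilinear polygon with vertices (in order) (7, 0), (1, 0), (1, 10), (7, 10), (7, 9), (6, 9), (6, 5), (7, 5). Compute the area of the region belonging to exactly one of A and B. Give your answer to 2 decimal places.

31.00

|A| = 33, |B| = 56, |A∩B| = 29.
|A △ B| = |A| + |B| − 2·|A∩B| = 33 + 56 − 58 = 31.00.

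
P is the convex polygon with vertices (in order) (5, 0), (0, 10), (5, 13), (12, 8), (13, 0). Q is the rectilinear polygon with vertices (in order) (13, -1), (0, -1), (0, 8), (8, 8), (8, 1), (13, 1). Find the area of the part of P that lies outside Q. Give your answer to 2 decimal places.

65.06

|P| = 110, |P∩Q| = 44.9375.
|P ∖ Q| = |P| − |P∩Q| = 110 − 44.9375 = 65.06.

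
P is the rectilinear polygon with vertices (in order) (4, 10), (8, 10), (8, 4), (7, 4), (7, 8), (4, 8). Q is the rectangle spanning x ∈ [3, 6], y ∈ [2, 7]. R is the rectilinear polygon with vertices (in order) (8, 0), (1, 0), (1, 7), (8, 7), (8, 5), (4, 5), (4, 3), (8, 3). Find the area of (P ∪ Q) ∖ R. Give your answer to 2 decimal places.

|P ∪ Q| = 27.
|(P ∪ Q) ∩ R| = 13.
|(P ∪ Q) ∖ R| = 27 − 13 = 14.00.

14.00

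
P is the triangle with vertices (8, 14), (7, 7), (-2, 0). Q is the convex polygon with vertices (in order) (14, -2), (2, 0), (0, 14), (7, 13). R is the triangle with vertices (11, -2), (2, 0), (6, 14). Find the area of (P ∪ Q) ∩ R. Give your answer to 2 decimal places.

64.57

The region (P ∪ Q) ∩ R is the polygon with vertices (2,0), (5.765,13.177), (6.28,13.103), (10.835,-1.472).
By the shoelace formula its area is 64.57.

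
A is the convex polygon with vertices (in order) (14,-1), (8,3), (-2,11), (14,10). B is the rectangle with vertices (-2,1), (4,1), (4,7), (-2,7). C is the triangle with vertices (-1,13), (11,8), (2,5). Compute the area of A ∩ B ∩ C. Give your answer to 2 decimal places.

The intersection is the polygon with vertices (4,7), (4,6.2), (3,7).
By the shoelace formula its area is 0.40.

0.40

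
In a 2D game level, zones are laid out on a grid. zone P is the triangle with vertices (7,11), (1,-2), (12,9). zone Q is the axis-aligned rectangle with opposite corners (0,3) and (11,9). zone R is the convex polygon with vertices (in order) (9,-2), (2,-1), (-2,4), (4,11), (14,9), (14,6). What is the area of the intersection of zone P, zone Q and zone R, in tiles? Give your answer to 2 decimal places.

25.35

The intersection is the polygon with vertices (11,9), (11,8), (6,3), (3.308,3), (6.077,9).
By the shoelace formula its area is 25.35.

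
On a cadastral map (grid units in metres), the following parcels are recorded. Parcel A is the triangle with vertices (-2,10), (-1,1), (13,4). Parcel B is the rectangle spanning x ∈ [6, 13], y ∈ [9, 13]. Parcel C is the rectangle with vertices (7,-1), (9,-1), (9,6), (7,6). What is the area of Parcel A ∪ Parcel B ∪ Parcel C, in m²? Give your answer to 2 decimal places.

100.56

By inclusion–exclusion:
Individual areas: |Parcel A| = 64.5, |Parcel B| = 28, |Parcel C| = 14.
|Parcel A∩Parcel B| = 0.
|Parcel A∩Parcel C| = 5.9429.
|Parcel B∩Parcel C| = 0 (no overlap).
|Parcel A∩Parcel B∩Parcel C| = 0.
|Parcel A ∪ Parcel B ∪ Parcel C| = 106.5 − 5.9429 + 0 = 100.56.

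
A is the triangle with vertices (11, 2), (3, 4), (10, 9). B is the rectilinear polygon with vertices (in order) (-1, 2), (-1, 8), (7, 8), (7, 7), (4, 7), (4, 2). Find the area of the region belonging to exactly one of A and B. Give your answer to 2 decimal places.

59.04

|A| = 27, |B| = 33, |A∩B| = 0.4821.
|A △ B| = |A| + |B| − 2·|A∩B| = 27 + 33 − 0.9643 = 59.04.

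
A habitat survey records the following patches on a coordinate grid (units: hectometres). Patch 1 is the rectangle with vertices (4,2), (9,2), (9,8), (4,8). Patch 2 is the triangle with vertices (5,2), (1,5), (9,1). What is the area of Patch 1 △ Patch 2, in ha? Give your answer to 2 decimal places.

30.25

|Patch 1| = 30, |Patch 2| = 4, |Patch 1∩Patch 2| = 1.875.
|Patch 1 △ Patch 2| = |Patch 1| + |Patch 2| − 2·|Patch 1∩Patch 2| = 30 + 4 − 3.75 = 30.25.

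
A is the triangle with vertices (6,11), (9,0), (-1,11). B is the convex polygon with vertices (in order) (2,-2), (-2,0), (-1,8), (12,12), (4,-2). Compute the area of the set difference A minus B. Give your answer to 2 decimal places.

|A| = 38.5, |A∩B| = 24.3575.
|A ∖ B| = |A| − |A∩B| = 38.5 − 24.3575 = 14.14.

14.14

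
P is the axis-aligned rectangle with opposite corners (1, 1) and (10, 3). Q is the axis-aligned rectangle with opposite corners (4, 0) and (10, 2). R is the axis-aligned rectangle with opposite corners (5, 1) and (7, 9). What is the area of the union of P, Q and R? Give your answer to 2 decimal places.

36.00

By inclusion–exclusion:
Individual areas: |P| = 18, |Q| = 12, |R| = 16.
|P∩Q|: x∈[4,10], y∈[1,2] → 6·1 = 6.
|P∩R|: x∈[5,7], y∈[1,3] → 2·2 = 4.
|Q∩R|: x∈[5,7], y∈[1,2] → 2·1 = 2.
|P∩Q∩R| = 2.
|P ∪ Q ∪ R| = 46 − 12 + 2 = 36.00.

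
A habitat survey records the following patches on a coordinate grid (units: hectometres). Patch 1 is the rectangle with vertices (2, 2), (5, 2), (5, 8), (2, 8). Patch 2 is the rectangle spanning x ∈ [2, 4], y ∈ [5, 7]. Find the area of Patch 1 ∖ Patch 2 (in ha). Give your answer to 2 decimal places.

14.00

|Patch 1∩Patch 2|: x∈[2,4], y∈[5,7] → 2·2 = 4.
|Patch 1| = 18.
|Patch 1 ∖ Patch 2| = |Patch 1| − |Patch 1∩Patch 2| = 18 − 4 = 14.00.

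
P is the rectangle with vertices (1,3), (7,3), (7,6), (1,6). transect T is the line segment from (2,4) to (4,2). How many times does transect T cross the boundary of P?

The segment meets the boundary at (3,3).

1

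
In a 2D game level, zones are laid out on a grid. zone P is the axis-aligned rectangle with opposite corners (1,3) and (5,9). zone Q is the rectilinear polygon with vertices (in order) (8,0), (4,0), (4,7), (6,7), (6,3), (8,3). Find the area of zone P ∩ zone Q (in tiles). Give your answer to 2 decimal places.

4.00

The intersection is the polygon with vertices (5,3), (4,3), (4,7), (5,7).
By the shoelace formula its area is 4.00.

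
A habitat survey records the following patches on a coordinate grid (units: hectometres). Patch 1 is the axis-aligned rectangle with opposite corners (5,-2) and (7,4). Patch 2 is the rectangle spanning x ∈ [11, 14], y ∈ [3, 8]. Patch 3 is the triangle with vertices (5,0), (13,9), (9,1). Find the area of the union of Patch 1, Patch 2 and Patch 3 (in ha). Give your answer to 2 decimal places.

37.69

By inclusion–exclusion:
Individual areas: |Patch 1| = 12, |Patch 2| = 15, |Patch 3| = 14.
|Patch 1∩Patch 2| = 0 (no overlap).
|Patch 1∩Patch 3| = 1.75.
|Patch 2∩Patch 3| = 1.5556.
|Patch 1∩Patch 2∩Patch 3| = 0.
|Patch 1 ∪ Patch 2 ∪ Patch 3| = 41 − 3.3056 + 0 = 37.69.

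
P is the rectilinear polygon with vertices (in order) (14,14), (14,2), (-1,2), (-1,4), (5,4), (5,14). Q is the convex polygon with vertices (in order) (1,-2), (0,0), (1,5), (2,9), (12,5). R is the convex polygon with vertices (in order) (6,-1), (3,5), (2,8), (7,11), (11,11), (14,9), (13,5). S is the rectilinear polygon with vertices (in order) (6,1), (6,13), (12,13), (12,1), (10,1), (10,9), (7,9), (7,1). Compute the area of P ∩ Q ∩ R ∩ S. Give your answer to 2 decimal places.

7.27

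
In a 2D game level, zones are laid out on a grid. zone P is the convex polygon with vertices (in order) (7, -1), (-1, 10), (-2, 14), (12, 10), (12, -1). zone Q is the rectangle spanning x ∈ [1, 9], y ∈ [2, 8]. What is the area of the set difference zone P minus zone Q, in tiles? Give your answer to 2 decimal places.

|zone P| = 125, |zone P∩zone Q| = 37.9773.
|zone P ∖ zone Q| = |zone P| − |zone P∩zone Q| = 125 − 37.9773 = 87.02.

87.02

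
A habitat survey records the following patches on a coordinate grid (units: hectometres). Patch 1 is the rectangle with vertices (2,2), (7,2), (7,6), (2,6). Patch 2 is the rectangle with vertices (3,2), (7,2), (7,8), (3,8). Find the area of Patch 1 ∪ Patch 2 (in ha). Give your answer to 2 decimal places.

28.00

By inclusion–exclusion:
Individual areas: |Patch 1| = 20, |Patch 2| = 24.
|Patch 1∩Patch 2|: x∈[3,7], y∈[2,6] → 4·4 = 16.
|Patch 1 ∪ Patch 2| = 44 − 16 = 28.00.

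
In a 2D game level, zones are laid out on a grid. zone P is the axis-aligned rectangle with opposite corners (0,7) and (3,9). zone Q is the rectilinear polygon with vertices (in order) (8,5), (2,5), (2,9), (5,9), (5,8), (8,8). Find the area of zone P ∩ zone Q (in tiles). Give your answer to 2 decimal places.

The intersection is the polygon with vertices (3,7), (2,7), (2,9), (3,9).
By the shoelace formula its area is 2.00.

2.00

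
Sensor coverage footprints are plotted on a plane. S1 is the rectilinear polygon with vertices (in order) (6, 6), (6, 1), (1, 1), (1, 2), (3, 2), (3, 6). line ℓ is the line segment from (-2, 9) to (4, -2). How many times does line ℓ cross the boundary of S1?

2

The segment meets the boundary at (2.364,1), (1.818,2).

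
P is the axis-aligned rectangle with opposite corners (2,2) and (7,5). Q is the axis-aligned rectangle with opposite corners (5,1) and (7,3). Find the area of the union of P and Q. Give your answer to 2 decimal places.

17.00

By inclusion–exclusion:
Individual areas: |P| = 15, |Q| = 4.
|P∩Q|: x∈[5,7], y∈[2,3] → 2·1 = 2.
|P ∪ Q| = 19 − 2 = 17.00.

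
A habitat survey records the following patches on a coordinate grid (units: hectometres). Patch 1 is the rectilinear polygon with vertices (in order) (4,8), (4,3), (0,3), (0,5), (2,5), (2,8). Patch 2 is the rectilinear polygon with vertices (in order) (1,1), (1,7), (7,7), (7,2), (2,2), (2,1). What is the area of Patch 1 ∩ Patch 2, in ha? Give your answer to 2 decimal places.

The intersection is the polygon with vertices (4,3), (1,3), (1,5), (2,5), (2,7), (4,7).
By the shoelace formula its area is 10.00.

10.00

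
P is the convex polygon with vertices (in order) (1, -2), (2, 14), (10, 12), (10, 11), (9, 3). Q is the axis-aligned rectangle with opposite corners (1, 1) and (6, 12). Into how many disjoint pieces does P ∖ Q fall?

P ∖ Q splits into 2 disjoint pieces (area 6.9187, area 42.9375).

2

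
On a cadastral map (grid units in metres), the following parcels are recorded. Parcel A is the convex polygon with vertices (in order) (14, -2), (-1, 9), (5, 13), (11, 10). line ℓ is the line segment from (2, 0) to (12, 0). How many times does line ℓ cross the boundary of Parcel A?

1

The segment meets the boundary at (11.273,0).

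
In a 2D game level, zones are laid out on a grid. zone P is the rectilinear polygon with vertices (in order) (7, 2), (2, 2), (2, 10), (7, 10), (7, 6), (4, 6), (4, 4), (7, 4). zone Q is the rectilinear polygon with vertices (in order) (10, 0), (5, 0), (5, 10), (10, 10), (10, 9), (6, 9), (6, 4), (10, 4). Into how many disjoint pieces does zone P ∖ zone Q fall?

zone P ∖ zone Q splits into 2 disjoint pieces (area 22, area 3).

2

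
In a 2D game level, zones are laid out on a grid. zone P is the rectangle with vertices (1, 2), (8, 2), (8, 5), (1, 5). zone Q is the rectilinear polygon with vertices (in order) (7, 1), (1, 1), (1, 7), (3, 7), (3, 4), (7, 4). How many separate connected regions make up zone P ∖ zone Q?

1

zone P ∖ zone Q is a single connected region.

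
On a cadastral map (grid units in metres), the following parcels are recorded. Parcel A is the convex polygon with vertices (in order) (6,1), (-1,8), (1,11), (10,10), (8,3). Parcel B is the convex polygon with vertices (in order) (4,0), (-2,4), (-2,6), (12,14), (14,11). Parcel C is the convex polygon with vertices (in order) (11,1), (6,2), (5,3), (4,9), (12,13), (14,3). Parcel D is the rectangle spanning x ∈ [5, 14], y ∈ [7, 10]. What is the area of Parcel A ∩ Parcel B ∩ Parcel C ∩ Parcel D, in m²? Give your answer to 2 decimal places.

The intersection is the polygon with vertices (9.143,7), (5,7), (5,9.5), (6,10), (10,10).
By the shoelace formula its area is 13.46.

13.46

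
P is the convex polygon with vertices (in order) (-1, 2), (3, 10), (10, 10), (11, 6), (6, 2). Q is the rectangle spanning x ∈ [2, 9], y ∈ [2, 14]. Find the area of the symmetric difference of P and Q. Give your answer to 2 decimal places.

|P| = 68, |Q| = 84, |P∩Q| = 51.4.
|P △ Q| = |P| + |Q| − 2·|P∩Q| = 68 + 84 − 102.8 = 49.20.

49.20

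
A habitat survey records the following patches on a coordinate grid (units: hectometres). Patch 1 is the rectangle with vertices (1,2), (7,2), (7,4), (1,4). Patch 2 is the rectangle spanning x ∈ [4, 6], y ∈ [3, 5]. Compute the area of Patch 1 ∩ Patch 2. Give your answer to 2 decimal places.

2.00

|Patch 1∩Patch 2|: x∈[4,6], y∈[3,4] → 2·1 = 2.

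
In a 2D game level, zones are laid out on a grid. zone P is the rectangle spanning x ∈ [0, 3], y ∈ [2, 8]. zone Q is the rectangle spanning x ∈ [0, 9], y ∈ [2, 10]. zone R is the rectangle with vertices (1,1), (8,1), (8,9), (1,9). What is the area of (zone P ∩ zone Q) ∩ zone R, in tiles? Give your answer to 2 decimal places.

12.00

The region (zone P ∩ zone Q) ∩ zone R is the polygon with vertices (3,2), (1,2), (1,8), (3,8).
By the shoelace formula its area is 12.00.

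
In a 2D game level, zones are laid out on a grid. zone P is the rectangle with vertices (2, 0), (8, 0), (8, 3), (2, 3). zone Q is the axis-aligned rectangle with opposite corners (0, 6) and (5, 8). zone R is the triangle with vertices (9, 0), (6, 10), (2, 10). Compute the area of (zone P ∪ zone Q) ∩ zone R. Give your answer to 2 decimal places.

|zone P ∪ zone Q| = 28.
|(zone P ∪ zone Q) ∩ zone R| = 2.66.

2.66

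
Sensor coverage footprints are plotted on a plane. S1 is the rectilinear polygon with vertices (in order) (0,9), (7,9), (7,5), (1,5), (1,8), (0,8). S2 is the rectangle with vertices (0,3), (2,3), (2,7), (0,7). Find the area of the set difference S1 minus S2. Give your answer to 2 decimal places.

|S1| = 25, |S1∩S2| = 2.
|S1 ∖ S2| = |S1| − |S1∩S2| = 25 − 2 = 23.00.

23.00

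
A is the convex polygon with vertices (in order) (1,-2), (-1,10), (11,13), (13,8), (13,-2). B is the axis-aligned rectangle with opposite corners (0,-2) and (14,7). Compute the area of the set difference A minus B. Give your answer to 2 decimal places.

|A| = 175, |A∩B| = 114.
|A ∖ B| = |A| − |A∩B| = 175 − 114 = 61.00.

61.00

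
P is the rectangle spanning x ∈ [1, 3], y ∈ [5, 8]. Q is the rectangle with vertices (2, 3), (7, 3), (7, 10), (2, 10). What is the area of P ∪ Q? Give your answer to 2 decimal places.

By inclusion–exclusion:
Individual areas: |P| = 6, |Q| = 35.
|P∩Q|: x∈[2,3], y∈[5,8] → 1·3 = 3.
|P ∪ Q| = 41 − 3 = 38.00.

38.00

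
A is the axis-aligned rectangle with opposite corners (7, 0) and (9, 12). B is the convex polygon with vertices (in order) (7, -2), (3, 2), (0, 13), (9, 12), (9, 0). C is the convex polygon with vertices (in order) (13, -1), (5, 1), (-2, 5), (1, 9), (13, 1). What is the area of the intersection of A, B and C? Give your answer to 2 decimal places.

8.17

The intersection is the polygon with vertices (7,5), (9,3.667), (9,0), (7,0.5).
By the shoelace formula its area is 8.17.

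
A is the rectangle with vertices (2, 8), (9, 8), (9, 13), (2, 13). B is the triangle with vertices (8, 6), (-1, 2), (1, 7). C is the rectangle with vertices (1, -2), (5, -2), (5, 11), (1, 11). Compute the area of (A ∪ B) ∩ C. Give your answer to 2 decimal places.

20.75

|A ∪ B| = 53.5.
|(A ∪ B) ∩ C| = 20.75.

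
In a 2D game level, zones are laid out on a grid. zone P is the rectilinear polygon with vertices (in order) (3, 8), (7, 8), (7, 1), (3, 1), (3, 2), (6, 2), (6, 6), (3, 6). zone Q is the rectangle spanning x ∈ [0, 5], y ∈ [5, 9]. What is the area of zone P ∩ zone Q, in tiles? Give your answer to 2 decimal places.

4.00

The intersection is the polygon with vertices (5,8), (5,6), (3,6), (3,8).
By the shoelace formula its area is 4.00.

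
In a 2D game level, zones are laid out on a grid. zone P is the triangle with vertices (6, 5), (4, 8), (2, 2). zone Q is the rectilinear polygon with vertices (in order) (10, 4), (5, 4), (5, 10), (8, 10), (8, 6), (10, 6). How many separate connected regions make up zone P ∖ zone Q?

zone P ∖ zone Q is a single connected region.

1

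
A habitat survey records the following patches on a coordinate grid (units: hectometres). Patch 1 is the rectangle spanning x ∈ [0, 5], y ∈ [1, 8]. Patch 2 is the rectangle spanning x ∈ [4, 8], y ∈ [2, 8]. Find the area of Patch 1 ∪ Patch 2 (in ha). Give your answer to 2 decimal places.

53.00

By inclusion–exclusion:
Individual areas: |Patch 1| = 35, |Patch 2| = 24.
|Patch 1∩Patch 2|: x∈[4,5], y∈[2,8] → 1·6 = 6.
|Patch 1 ∪ Patch 2| = 59 − 6 = 53.00.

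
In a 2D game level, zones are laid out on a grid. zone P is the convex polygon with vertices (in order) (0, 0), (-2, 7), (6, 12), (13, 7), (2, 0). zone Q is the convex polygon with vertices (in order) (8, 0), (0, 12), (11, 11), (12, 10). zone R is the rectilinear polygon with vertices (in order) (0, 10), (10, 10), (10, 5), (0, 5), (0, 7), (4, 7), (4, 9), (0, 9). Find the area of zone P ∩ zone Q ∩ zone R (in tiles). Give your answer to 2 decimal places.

31.34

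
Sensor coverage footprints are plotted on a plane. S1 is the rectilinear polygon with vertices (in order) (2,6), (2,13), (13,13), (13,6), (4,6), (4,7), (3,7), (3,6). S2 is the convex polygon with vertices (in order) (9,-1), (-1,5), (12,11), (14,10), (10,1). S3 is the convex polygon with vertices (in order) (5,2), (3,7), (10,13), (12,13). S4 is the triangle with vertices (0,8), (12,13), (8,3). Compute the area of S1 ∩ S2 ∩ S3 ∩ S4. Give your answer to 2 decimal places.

11.54

The intersection is the polygon with vertices (4,7), (3.333,7), (10.198,10.168), (7.545,6), (4,6).
By the shoelace formula its area is 11.54.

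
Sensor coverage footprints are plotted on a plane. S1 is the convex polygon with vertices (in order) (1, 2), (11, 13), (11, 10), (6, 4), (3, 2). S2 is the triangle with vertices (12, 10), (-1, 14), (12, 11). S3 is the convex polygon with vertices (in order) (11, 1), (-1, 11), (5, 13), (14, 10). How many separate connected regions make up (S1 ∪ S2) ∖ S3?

3

(S1 ∪ S2) ∖ S3 splits into 3 disjoint pieces (area 0.9573, area 1.7177, area 9.6767).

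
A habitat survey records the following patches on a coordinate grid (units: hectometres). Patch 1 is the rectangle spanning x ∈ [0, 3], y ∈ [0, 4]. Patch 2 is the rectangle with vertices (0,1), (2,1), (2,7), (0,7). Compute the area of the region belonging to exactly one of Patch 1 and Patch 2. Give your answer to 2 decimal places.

|Patch 1∩Patch 2|: x∈[0,2], y∈[1,4] → 2·3 = 6.
|Patch 1 △ Patch 2| = |Patch 1| + |Patch 2| − 2·|Patch 1∩Patch 2| = 12 + 12 − 12 = 12.00.

12.00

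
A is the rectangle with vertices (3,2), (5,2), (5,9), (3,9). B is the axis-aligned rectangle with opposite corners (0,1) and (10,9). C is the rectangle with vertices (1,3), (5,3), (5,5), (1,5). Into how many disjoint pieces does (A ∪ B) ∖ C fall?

(A ∪ B) ∖ C is a single connected region.

1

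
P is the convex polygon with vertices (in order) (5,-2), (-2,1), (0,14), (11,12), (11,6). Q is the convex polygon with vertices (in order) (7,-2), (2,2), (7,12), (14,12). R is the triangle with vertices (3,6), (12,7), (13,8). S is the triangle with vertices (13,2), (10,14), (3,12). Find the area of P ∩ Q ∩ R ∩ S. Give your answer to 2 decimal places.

The intersection is the polygon with vertices (11,7.6), (11,6.889), (8.4,6.6), (8,7).
By the shoelace formula its area is 1.64.

1.64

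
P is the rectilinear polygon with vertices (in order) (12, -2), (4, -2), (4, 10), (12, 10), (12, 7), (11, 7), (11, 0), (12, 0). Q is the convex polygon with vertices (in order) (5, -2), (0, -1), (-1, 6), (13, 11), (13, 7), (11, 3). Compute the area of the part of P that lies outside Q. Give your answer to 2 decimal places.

23.96

|P| = 89, |P∩Q| = 65.0357.
|P ∖ Q| = |P| − |P∩Q| = 89 − 65.0357 = 23.96.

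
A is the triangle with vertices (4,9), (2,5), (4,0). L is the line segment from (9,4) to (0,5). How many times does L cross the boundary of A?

2

The segment meets the boundary at (2.093,4.767), (4,4.556).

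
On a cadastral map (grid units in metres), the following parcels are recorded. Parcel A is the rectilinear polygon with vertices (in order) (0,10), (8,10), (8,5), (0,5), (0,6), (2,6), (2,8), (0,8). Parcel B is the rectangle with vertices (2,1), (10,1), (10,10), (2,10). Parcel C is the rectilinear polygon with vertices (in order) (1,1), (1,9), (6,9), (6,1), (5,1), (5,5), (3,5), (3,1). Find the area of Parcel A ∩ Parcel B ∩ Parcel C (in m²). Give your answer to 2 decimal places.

16.00

The intersection is the polygon with vertices (5,5), (3,5), (2,5), (2,6), (2,8), (2,9), (6,9), (6,5).
By the shoelace formula its area is 16.00.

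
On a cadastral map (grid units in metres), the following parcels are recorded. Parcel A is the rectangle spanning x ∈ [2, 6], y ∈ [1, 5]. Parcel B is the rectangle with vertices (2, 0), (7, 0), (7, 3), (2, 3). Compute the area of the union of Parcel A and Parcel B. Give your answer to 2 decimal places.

By inclusion–exclusion:
Individual areas: |Parcel A| = 16, |Parcel B| = 15.
|Parcel A∩Parcel B|: x∈[2,6], y∈[1,3] → 4·2 = 8.
|Parcel A ∪ Parcel B| = 31 − 8 = 23.00.

23.00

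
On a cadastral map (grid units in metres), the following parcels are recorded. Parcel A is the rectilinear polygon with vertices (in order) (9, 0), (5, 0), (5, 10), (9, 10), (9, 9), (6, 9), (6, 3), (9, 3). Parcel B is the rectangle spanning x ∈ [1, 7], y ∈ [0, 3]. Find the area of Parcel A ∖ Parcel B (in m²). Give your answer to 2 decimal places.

|Parcel A| = 22, |Parcel A∩Parcel B| = 6.
|Parcel A ∖ Parcel B| = |Parcel A| − |Parcel A∩Parcel B| = 22 − 6 = 16.00.

16.00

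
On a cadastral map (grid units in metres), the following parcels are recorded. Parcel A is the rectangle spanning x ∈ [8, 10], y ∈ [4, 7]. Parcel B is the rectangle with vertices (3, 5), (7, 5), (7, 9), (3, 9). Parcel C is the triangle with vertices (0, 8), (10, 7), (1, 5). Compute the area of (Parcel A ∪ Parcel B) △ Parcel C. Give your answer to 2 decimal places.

22.72

|Parcel A ∪ Parcel B| = 22.
|(Parcel A ∪ Parcel B) ∩ Parcel C| = 6.8889.
|(Parcel A ∪ Parcel B) △ Parcel C| = 22 + 14.5 − 13.7778 = 22.72.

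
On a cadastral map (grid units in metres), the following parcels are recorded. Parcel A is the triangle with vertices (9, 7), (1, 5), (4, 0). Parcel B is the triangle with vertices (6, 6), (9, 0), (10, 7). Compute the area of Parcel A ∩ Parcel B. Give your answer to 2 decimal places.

The intersection is the polygon with vertices (6.941,4.118), (6,6), (8.783,6.696).
By the shoelace formula its area is 2.95.

2.95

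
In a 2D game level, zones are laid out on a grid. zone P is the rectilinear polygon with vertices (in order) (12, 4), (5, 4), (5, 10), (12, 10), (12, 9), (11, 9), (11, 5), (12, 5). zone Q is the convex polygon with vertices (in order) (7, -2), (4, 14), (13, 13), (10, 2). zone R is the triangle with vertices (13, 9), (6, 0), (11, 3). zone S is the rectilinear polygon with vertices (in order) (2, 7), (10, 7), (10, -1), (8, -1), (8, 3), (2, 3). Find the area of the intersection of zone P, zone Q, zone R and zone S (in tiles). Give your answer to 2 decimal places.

The intersection is the polygon with vertices (9.111,4), (10,5.143), (10,4).
By the shoelace formula its area is 0.51.

0.51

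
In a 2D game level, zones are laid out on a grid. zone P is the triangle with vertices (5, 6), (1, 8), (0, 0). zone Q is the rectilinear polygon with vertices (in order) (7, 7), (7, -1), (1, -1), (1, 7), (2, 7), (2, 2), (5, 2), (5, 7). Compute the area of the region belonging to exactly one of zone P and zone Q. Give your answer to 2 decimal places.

|zone P| = 17, |zone Q| = 33, |zone P∩zone Q| = 5.2.
|zone P △ zone Q| = |zone P| + |zone Q| − 2·|zone P∩zone Q| = 17 + 33 − 10.4 = 39.60.

39.60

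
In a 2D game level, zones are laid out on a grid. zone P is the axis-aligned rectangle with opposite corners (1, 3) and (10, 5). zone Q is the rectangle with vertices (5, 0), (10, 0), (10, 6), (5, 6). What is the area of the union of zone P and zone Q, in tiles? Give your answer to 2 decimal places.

38.00

By inclusion–exclusion:
Individual areas: |zone P| = 18, |zone Q| = 30.
|zone P∩zone Q|: x∈[5,10], y∈[3,5] → 5·2 = 10.
|zone P ∪ zone Q| = 48 − 10 = 38.00.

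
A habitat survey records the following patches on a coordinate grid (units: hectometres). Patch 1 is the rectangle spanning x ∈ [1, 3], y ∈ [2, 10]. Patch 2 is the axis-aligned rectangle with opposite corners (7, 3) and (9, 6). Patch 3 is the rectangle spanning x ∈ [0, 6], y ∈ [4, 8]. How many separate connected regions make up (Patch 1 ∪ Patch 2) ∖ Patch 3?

3

(Patch 1 ∪ Patch 2) ∖ Patch 3 splits into 3 disjoint pieces (area 4, area 4, area 6).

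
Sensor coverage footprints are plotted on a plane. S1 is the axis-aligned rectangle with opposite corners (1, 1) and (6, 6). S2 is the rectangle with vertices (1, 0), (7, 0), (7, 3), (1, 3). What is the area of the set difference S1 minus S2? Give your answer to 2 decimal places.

|S1∩S2|: x∈[1,6], y∈[1,3] → 5·2 = 10.
|S1| = 25.
|S1 ∖ S2| = |S1| − |S1∩S2| = 25 − 10 = 15.00.

15.00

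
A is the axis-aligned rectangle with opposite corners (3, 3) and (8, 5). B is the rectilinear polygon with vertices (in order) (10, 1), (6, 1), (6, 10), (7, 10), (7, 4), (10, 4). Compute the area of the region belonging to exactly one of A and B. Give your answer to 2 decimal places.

22.00

|A| = 10, |B| = 18, |A∩B| = 3.
|A △ B| = |A| + |B| − 2·|A∩B| = 10 + 18 − 6 = 22.00.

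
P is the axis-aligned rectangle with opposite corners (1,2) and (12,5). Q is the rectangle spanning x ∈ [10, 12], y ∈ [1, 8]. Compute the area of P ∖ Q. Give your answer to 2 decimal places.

|P∩Q|: x∈[10,12], y∈[2,5] → 2·3 = 6.
|P| = 33.
|P ∖ Q| = |P| − |P∩Q| = 33 − 6 = 27.00.

27.00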